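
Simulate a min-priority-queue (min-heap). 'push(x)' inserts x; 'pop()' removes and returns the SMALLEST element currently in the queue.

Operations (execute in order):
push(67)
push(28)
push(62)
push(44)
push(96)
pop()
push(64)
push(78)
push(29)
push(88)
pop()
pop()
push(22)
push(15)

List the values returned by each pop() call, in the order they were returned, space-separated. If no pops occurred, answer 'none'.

Answer: 28 29 44

Derivation:
push(67): heap contents = [67]
push(28): heap contents = [28, 67]
push(62): heap contents = [28, 62, 67]
push(44): heap contents = [28, 44, 62, 67]
push(96): heap contents = [28, 44, 62, 67, 96]
pop() → 28: heap contents = [44, 62, 67, 96]
push(64): heap contents = [44, 62, 64, 67, 96]
push(78): heap contents = [44, 62, 64, 67, 78, 96]
push(29): heap contents = [29, 44, 62, 64, 67, 78, 96]
push(88): heap contents = [29, 44, 62, 64, 67, 78, 88, 96]
pop() → 29: heap contents = [44, 62, 64, 67, 78, 88, 96]
pop() → 44: heap contents = [62, 64, 67, 78, 88, 96]
push(22): heap contents = [22, 62, 64, 67, 78, 88, 96]
push(15): heap contents = [15, 22, 62, 64, 67, 78, 88, 96]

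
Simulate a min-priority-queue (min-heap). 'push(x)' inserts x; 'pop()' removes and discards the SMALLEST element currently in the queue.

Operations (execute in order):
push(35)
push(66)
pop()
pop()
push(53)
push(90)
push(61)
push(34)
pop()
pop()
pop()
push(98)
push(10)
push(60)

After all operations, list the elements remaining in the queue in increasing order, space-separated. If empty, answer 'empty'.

push(35): heap contents = [35]
push(66): heap contents = [35, 66]
pop() → 35: heap contents = [66]
pop() → 66: heap contents = []
push(53): heap contents = [53]
push(90): heap contents = [53, 90]
push(61): heap contents = [53, 61, 90]
push(34): heap contents = [34, 53, 61, 90]
pop() → 34: heap contents = [53, 61, 90]
pop() → 53: heap contents = [61, 90]
pop() → 61: heap contents = [90]
push(98): heap contents = [90, 98]
push(10): heap contents = [10, 90, 98]
push(60): heap contents = [10, 60, 90, 98]

Answer: 10 60 90 98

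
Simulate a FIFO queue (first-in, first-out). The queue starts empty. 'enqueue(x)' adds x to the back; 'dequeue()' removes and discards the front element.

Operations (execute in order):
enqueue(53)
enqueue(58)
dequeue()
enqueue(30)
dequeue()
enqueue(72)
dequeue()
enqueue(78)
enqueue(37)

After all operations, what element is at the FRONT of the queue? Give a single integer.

enqueue(53): queue = [53]
enqueue(58): queue = [53, 58]
dequeue(): queue = [58]
enqueue(30): queue = [58, 30]
dequeue(): queue = [30]
enqueue(72): queue = [30, 72]
dequeue(): queue = [72]
enqueue(78): queue = [72, 78]
enqueue(37): queue = [72, 78, 37]

Answer: 72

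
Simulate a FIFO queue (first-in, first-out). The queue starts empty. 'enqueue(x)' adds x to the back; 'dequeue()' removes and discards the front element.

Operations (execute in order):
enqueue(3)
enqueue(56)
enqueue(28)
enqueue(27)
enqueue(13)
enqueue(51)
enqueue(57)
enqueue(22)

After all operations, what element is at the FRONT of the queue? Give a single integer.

enqueue(3): queue = [3]
enqueue(56): queue = [3, 56]
enqueue(28): queue = [3, 56, 28]
enqueue(27): queue = [3, 56, 28, 27]
enqueue(13): queue = [3, 56, 28, 27, 13]
enqueue(51): queue = [3, 56, 28, 27, 13, 51]
enqueue(57): queue = [3, 56, 28, 27, 13, 51, 57]
enqueue(22): queue = [3, 56, 28, 27, 13, 51, 57, 22]

Answer: 3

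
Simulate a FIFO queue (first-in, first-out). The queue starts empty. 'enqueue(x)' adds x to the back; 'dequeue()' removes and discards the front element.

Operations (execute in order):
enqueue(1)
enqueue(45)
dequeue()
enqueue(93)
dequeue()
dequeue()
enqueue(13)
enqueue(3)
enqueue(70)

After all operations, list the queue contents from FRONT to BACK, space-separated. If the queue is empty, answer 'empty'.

Answer: 13 3 70

Derivation:
enqueue(1): [1]
enqueue(45): [1, 45]
dequeue(): [45]
enqueue(93): [45, 93]
dequeue(): [93]
dequeue(): []
enqueue(13): [13]
enqueue(3): [13, 3]
enqueue(70): [13, 3, 70]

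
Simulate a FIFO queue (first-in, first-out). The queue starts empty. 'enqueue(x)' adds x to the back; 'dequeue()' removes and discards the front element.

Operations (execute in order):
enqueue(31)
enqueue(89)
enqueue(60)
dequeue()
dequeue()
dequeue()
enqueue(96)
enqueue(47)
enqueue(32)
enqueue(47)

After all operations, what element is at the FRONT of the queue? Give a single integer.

enqueue(31): queue = [31]
enqueue(89): queue = [31, 89]
enqueue(60): queue = [31, 89, 60]
dequeue(): queue = [89, 60]
dequeue(): queue = [60]
dequeue(): queue = []
enqueue(96): queue = [96]
enqueue(47): queue = [96, 47]
enqueue(32): queue = [96, 47, 32]
enqueue(47): queue = [96, 47, 32, 47]

Answer: 96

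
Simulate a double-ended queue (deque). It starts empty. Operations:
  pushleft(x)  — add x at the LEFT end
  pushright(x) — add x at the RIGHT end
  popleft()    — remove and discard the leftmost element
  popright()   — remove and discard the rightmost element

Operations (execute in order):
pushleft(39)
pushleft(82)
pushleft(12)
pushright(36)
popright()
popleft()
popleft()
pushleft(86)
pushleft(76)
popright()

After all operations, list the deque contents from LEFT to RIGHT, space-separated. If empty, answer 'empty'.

Answer: 76 86

Derivation:
pushleft(39): [39]
pushleft(82): [82, 39]
pushleft(12): [12, 82, 39]
pushright(36): [12, 82, 39, 36]
popright(): [12, 82, 39]
popleft(): [82, 39]
popleft(): [39]
pushleft(86): [86, 39]
pushleft(76): [76, 86, 39]
popright(): [76, 86]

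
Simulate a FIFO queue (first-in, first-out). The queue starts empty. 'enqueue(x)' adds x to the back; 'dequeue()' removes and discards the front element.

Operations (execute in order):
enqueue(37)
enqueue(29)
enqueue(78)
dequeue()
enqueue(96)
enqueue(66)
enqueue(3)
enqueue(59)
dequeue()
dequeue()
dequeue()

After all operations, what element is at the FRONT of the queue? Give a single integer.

Answer: 66

Derivation:
enqueue(37): queue = [37]
enqueue(29): queue = [37, 29]
enqueue(78): queue = [37, 29, 78]
dequeue(): queue = [29, 78]
enqueue(96): queue = [29, 78, 96]
enqueue(66): queue = [29, 78, 96, 66]
enqueue(3): queue = [29, 78, 96, 66, 3]
enqueue(59): queue = [29, 78, 96, 66, 3, 59]
dequeue(): queue = [78, 96, 66, 3, 59]
dequeue(): queue = [96, 66, 3, 59]
dequeue(): queue = [66, 3, 59]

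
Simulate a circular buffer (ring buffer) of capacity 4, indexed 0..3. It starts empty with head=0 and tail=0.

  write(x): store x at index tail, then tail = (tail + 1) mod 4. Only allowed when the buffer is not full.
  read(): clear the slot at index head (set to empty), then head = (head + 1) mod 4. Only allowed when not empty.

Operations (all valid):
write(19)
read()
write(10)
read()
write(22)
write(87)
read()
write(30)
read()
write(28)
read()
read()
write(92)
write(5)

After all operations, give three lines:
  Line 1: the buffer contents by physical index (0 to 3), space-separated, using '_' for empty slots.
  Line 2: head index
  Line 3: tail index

write(19): buf=[19 _ _ _], head=0, tail=1, size=1
read(): buf=[_ _ _ _], head=1, tail=1, size=0
write(10): buf=[_ 10 _ _], head=1, tail=2, size=1
read(): buf=[_ _ _ _], head=2, tail=2, size=0
write(22): buf=[_ _ 22 _], head=2, tail=3, size=1
write(87): buf=[_ _ 22 87], head=2, tail=0, size=2
read(): buf=[_ _ _ 87], head=3, tail=0, size=1
write(30): buf=[30 _ _ 87], head=3, tail=1, size=2
read(): buf=[30 _ _ _], head=0, tail=1, size=1
write(28): buf=[30 28 _ _], head=0, tail=2, size=2
read(): buf=[_ 28 _ _], head=1, tail=2, size=1
read(): buf=[_ _ _ _], head=2, tail=2, size=0
write(92): buf=[_ _ 92 _], head=2, tail=3, size=1
write(5): buf=[_ _ 92 5], head=2, tail=0, size=2

Answer: _ _ 92 5
2
0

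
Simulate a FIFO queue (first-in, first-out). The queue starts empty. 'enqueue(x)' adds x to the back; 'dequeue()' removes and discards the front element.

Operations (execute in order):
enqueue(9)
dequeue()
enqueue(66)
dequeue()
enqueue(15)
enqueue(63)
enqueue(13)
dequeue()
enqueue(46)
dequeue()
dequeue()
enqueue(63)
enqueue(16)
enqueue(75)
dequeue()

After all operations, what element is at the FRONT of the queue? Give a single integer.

enqueue(9): queue = [9]
dequeue(): queue = []
enqueue(66): queue = [66]
dequeue(): queue = []
enqueue(15): queue = [15]
enqueue(63): queue = [15, 63]
enqueue(13): queue = [15, 63, 13]
dequeue(): queue = [63, 13]
enqueue(46): queue = [63, 13, 46]
dequeue(): queue = [13, 46]
dequeue(): queue = [46]
enqueue(63): queue = [46, 63]
enqueue(16): queue = [46, 63, 16]
enqueue(75): queue = [46, 63, 16, 75]
dequeue(): queue = [63, 16, 75]

Answer: 63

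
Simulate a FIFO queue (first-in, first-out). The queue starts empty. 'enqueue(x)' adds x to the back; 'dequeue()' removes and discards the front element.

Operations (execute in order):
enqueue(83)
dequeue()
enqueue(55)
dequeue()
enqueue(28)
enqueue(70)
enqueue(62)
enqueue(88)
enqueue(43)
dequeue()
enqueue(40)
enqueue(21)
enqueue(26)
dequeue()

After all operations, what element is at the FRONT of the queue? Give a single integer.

enqueue(83): queue = [83]
dequeue(): queue = []
enqueue(55): queue = [55]
dequeue(): queue = []
enqueue(28): queue = [28]
enqueue(70): queue = [28, 70]
enqueue(62): queue = [28, 70, 62]
enqueue(88): queue = [28, 70, 62, 88]
enqueue(43): queue = [28, 70, 62, 88, 43]
dequeue(): queue = [70, 62, 88, 43]
enqueue(40): queue = [70, 62, 88, 43, 40]
enqueue(21): queue = [70, 62, 88, 43, 40, 21]
enqueue(26): queue = [70, 62, 88, 43, 40, 21, 26]
dequeue(): queue = [62, 88, 43, 40, 21, 26]

Answer: 62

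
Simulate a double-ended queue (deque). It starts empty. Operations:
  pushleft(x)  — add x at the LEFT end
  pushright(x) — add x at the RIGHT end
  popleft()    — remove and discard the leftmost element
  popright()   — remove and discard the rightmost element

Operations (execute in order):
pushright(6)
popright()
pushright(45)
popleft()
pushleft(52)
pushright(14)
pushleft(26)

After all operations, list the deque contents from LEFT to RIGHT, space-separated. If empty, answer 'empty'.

Answer: 26 52 14

Derivation:
pushright(6): [6]
popright(): []
pushright(45): [45]
popleft(): []
pushleft(52): [52]
pushright(14): [52, 14]
pushleft(26): [26, 52, 14]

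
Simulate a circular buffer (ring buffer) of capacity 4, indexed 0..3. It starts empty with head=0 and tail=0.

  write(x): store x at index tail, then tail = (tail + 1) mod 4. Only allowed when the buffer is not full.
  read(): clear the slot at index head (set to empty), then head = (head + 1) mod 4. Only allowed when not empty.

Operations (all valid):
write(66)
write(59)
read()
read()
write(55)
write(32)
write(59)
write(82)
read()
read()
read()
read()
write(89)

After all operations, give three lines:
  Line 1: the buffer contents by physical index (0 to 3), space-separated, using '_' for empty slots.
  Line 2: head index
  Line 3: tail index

Answer: _ _ 89 _
2
3

Derivation:
write(66): buf=[66 _ _ _], head=0, tail=1, size=1
write(59): buf=[66 59 _ _], head=0, tail=2, size=2
read(): buf=[_ 59 _ _], head=1, tail=2, size=1
read(): buf=[_ _ _ _], head=2, tail=2, size=0
write(55): buf=[_ _ 55 _], head=2, tail=3, size=1
write(32): buf=[_ _ 55 32], head=2, tail=0, size=2
write(59): buf=[59 _ 55 32], head=2, tail=1, size=3
write(82): buf=[59 82 55 32], head=2, tail=2, size=4
read(): buf=[59 82 _ 32], head=3, tail=2, size=3
read(): buf=[59 82 _ _], head=0, tail=2, size=2
read(): buf=[_ 82 _ _], head=1, tail=2, size=1
read(): buf=[_ _ _ _], head=2, tail=2, size=0
write(89): buf=[_ _ 89 _], head=2, tail=3, size=1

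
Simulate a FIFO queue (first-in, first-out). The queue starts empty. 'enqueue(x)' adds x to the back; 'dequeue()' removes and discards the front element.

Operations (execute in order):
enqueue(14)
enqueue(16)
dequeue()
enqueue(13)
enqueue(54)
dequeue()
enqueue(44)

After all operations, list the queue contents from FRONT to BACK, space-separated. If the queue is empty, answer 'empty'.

Answer: 13 54 44

Derivation:
enqueue(14): [14]
enqueue(16): [14, 16]
dequeue(): [16]
enqueue(13): [16, 13]
enqueue(54): [16, 13, 54]
dequeue(): [13, 54]
enqueue(44): [13, 54, 44]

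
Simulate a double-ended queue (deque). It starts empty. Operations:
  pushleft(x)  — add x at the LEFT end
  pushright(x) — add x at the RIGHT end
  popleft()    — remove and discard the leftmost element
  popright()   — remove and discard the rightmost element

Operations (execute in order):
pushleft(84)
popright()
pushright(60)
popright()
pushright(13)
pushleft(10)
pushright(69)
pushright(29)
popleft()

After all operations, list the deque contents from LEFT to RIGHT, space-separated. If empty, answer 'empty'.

pushleft(84): [84]
popright(): []
pushright(60): [60]
popright(): []
pushright(13): [13]
pushleft(10): [10, 13]
pushright(69): [10, 13, 69]
pushright(29): [10, 13, 69, 29]
popleft(): [13, 69, 29]

Answer: 13 69 29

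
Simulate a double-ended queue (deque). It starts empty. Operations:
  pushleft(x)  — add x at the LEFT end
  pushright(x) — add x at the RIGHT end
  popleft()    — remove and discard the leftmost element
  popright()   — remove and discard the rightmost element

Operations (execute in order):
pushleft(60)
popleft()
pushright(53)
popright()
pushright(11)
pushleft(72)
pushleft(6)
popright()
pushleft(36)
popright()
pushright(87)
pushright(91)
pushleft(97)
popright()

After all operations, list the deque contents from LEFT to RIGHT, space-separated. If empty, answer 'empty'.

Answer: 97 36 6 87

Derivation:
pushleft(60): [60]
popleft(): []
pushright(53): [53]
popright(): []
pushright(11): [11]
pushleft(72): [72, 11]
pushleft(6): [6, 72, 11]
popright(): [6, 72]
pushleft(36): [36, 6, 72]
popright(): [36, 6]
pushright(87): [36, 6, 87]
pushright(91): [36, 6, 87, 91]
pushleft(97): [97, 36, 6, 87, 91]
popright(): [97, 36, 6, 87]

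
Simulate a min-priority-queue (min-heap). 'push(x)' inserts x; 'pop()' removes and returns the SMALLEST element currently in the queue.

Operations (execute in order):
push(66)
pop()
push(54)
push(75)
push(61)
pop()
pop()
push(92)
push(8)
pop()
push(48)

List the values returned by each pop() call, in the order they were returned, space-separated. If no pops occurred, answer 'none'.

Answer: 66 54 61 8

Derivation:
push(66): heap contents = [66]
pop() → 66: heap contents = []
push(54): heap contents = [54]
push(75): heap contents = [54, 75]
push(61): heap contents = [54, 61, 75]
pop() → 54: heap contents = [61, 75]
pop() → 61: heap contents = [75]
push(92): heap contents = [75, 92]
push(8): heap contents = [8, 75, 92]
pop() → 8: heap contents = [75, 92]
push(48): heap contents = [48, 75, 92]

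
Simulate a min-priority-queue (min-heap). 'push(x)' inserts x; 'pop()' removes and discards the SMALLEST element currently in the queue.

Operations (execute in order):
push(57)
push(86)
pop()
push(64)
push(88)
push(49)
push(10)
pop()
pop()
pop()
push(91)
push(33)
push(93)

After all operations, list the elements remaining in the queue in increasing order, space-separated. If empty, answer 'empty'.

push(57): heap contents = [57]
push(86): heap contents = [57, 86]
pop() → 57: heap contents = [86]
push(64): heap contents = [64, 86]
push(88): heap contents = [64, 86, 88]
push(49): heap contents = [49, 64, 86, 88]
push(10): heap contents = [10, 49, 64, 86, 88]
pop() → 10: heap contents = [49, 64, 86, 88]
pop() → 49: heap contents = [64, 86, 88]
pop() → 64: heap contents = [86, 88]
push(91): heap contents = [86, 88, 91]
push(33): heap contents = [33, 86, 88, 91]
push(93): heap contents = [33, 86, 88, 91, 93]

Answer: 33 86 88 91 93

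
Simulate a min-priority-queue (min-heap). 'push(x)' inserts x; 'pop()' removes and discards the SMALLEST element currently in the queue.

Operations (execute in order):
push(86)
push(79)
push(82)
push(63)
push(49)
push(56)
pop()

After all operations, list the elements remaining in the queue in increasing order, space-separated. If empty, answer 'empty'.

push(86): heap contents = [86]
push(79): heap contents = [79, 86]
push(82): heap contents = [79, 82, 86]
push(63): heap contents = [63, 79, 82, 86]
push(49): heap contents = [49, 63, 79, 82, 86]
push(56): heap contents = [49, 56, 63, 79, 82, 86]
pop() → 49: heap contents = [56, 63, 79, 82, 86]

Answer: 56 63 79 82 86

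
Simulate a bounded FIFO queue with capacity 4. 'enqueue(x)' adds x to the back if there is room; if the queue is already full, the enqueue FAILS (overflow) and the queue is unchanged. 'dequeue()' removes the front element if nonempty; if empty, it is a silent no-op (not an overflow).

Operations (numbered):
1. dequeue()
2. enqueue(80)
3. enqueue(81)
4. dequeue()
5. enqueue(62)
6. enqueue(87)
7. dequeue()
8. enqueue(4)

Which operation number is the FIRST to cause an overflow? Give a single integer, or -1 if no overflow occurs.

1. dequeue(): empty, no-op, size=0
2. enqueue(80): size=1
3. enqueue(81): size=2
4. dequeue(): size=1
5. enqueue(62): size=2
6. enqueue(87): size=3
7. dequeue(): size=2
8. enqueue(4): size=3

Answer: -1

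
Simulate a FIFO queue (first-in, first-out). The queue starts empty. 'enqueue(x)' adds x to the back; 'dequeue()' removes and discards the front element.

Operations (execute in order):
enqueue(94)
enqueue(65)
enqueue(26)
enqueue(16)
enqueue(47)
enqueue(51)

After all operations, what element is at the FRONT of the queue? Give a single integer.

enqueue(94): queue = [94]
enqueue(65): queue = [94, 65]
enqueue(26): queue = [94, 65, 26]
enqueue(16): queue = [94, 65, 26, 16]
enqueue(47): queue = [94, 65, 26, 16, 47]
enqueue(51): queue = [94, 65, 26, 16, 47, 51]

Answer: 94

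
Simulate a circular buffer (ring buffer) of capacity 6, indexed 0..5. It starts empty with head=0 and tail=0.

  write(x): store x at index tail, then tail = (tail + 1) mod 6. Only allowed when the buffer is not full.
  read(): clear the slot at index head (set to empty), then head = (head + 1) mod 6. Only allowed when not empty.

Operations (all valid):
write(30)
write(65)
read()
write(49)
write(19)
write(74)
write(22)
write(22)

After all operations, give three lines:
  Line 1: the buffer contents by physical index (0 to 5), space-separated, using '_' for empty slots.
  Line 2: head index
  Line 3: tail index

write(30): buf=[30 _ _ _ _ _], head=0, tail=1, size=1
write(65): buf=[30 65 _ _ _ _], head=0, tail=2, size=2
read(): buf=[_ 65 _ _ _ _], head=1, tail=2, size=1
write(49): buf=[_ 65 49 _ _ _], head=1, tail=3, size=2
write(19): buf=[_ 65 49 19 _ _], head=1, tail=4, size=3
write(74): buf=[_ 65 49 19 74 _], head=1, tail=5, size=4
write(22): buf=[_ 65 49 19 74 22], head=1, tail=0, size=5
write(22): buf=[22 65 49 19 74 22], head=1, tail=1, size=6

Answer: 22 65 49 19 74 22
1
1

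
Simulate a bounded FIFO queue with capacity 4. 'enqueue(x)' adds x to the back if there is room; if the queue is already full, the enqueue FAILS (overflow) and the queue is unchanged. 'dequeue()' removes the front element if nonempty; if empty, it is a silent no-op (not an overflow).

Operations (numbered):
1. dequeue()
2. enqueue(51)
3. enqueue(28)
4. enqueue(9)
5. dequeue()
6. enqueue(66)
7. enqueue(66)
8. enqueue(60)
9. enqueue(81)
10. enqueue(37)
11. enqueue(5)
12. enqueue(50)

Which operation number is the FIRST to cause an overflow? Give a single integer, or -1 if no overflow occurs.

1. dequeue(): empty, no-op, size=0
2. enqueue(51): size=1
3. enqueue(28): size=2
4. enqueue(9): size=3
5. dequeue(): size=2
6. enqueue(66): size=3
7. enqueue(66): size=4
8. enqueue(60): size=4=cap → OVERFLOW (fail)
9. enqueue(81): size=4=cap → OVERFLOW (fail)
10. enqueue(37): size=4=cap → OVERFLOW (fail)
11. enqueue(5): size=4=cap → OVERFLOW (fail)
12. enqueue(50): size=4=cap → OVERFLOW (fail)

Answer: 8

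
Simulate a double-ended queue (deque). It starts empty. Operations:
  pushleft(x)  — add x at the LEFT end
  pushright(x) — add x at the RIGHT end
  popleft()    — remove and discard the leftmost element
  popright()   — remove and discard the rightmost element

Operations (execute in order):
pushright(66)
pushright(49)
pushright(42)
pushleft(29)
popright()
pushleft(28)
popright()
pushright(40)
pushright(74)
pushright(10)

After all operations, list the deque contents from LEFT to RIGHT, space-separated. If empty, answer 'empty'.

pushright(66): [66]
pushright(49): [66, 49]
pushright(42): [66, 49, 42]
pushleft(29): [29, 66, 49, 42]
popright(): [29, 66, 49]
pushleft(28): [28, 29, 66, 49]
popright(): [28, 29, 66]
pushright(40): [28, 29, 66, 40]
pushright(74): [28, 29, 66, 40, 74]
pushright(10): [28, 29, 66, 40, 74, 10]

Answer: 28 29 66 40 74 10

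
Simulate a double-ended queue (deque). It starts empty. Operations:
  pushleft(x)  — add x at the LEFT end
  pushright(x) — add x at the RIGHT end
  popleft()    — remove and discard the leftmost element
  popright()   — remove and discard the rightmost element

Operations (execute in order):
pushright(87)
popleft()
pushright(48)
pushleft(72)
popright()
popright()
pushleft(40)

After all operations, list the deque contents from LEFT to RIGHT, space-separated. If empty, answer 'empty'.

Answer: 40

Derivation:
pushright(87): [87]
popleft(): []
pushright(48): [48]
pushleft(72): [72, 48]
popright(): [72]
popright(): []
pushleft(40): [40]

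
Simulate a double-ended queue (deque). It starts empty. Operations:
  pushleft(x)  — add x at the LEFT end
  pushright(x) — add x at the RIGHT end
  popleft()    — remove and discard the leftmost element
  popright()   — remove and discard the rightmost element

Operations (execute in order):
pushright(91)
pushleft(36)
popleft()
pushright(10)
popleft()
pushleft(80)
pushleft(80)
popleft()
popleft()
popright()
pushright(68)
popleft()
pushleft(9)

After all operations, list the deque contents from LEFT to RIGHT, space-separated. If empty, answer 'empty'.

pushright(91): [91]
pushleft(36): [36, 91]
popleft(): [91]
pushright(10): [91, 10]
popleft(): [10]
pushleft(80): [80, 10]
pushleft(80): [80, 80, 10]
popleft(): [80, 10]
popleft(): [10]
popright(): []
pushright(68): [68]
popleft(): []
pushleft(9): [9]

Answer: 9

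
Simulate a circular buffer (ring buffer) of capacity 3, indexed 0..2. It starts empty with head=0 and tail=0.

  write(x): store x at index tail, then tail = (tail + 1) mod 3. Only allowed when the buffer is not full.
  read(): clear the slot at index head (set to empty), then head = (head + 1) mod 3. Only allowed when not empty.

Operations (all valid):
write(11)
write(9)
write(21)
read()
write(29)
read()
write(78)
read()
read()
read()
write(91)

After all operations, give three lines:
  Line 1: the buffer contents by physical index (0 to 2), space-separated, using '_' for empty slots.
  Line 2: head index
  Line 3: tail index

write(11): buf=[11 _ _], head=0, tail=1, size=1
write(9): buf=[11 9 _], head=0, tail=2, size=2
write(21): buf=[11 9 21], head=0, tail=0, size=3
read(): buf=[_ 9 21], head=1, tail=0, size=2
write(29): buf=[29 9 21], head=1, tail=1, size=3
read(): buf=[29 _ 21], head=2, tail=1, size=2
write(78): buf=[29 78 21], head=2, tail=2, size=3
read(): buf=[29 78 _], head=0, tail=2, size=2
read(): buf=[_ 78 _], head=1, tail=2, size=1
read(): buf=[_ _ _], head=2, tail=2, size=0
write(91): buf=[_ _ 91], head=2, tail=0, size=1

Answer: _ _ 91
2
0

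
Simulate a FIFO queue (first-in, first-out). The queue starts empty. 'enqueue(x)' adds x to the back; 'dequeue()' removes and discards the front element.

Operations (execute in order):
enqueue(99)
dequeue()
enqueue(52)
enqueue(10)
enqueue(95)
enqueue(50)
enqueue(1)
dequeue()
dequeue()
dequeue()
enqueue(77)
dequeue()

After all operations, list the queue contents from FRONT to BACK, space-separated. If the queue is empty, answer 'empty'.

Answer: 1 77

Derivation:
enqueue(99): [99]
dequeue(): []
enqueue(52): [52]
enqueue(10): [52, 10]
enqueue(95): [52, 10, 95]
enqueue(50): [52, 10, 95, 50]
enqueue(1): [52, 10, 95, 50, 1]
dequeue(): [10, 95, 50, 1]
dequeue(): [95, 50, 1]
dequeue(): [50, 1]
enqueue(77): [50, 1, 77]
dequeue(): [1, 77]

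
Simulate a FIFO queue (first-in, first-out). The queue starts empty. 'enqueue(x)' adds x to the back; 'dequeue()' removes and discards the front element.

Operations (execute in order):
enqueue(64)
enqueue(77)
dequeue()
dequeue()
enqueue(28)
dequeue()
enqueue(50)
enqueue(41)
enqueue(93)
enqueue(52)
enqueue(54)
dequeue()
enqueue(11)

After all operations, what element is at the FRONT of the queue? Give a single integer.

Answer: 41

Derivation:
enqueue(64): queue = [64]
enqueue(77): queue = [64, 77]
dequeue(): queue = [77]
dequeue(): queue = []
enqueue(28): queue = [28]
dequeue(): queue = []
enqueue(50): queue = [50]
enqueue(41): queue = [50, 41]
enqueue(93): queue = [50, 41, 93]
enqueue(52): queue = [50, 41, 93, 52]
enqueue(54): queue = [50, 41, 93, 52, 54]
dequeue(): queue = [41, 93, 52, 54]
enqueue(11): queue = [41, 93, 52, 54, 11]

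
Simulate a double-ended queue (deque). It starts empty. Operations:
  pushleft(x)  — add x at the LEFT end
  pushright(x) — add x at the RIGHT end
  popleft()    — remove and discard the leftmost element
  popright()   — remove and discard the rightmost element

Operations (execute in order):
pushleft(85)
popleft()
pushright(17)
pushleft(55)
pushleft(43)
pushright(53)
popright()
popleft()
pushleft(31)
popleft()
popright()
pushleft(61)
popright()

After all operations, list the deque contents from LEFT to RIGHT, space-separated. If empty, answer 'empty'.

pushleft(85): [85]
popleft(): []
pushright(17): [17]
pushleft(55): [55, 17]
pushleft(43): [43, 55, 17]
pushright(53): [43, 55, 17, 53]
popright(): [43, 55, 17]
popleft(): [55, 17]
pushleft(31): [31, 55, 17]
popleft(): [55, 17]
popright(): [55]
pushleft(61): [61, 55]
popright(): [61]

Answer: 61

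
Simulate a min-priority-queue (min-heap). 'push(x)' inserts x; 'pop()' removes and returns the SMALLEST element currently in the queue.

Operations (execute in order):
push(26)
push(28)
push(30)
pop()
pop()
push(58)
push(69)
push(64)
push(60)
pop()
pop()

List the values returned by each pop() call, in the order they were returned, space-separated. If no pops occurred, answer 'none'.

push(26): heap contents = [26]
push(28): heap contents = [26, 28]
push(30): heap contents = [26, 28, 30]
pop() → 26: heap contents = [28, 30]
pop() → 28: heap contents = [30]
push(58): heap contents = [30, 58]
push(69): heap contents = [30, 58, 69]
push(64): heap contents = [30, 58, 64, 69]
push(60): heap contents = [30, 58, 60, 64, 69]
pop() → 30: heap contents = [58, 60, 64, 69]
pop() → 58: heap contents = [60, 64, 69]

Answer: 26 28 30 58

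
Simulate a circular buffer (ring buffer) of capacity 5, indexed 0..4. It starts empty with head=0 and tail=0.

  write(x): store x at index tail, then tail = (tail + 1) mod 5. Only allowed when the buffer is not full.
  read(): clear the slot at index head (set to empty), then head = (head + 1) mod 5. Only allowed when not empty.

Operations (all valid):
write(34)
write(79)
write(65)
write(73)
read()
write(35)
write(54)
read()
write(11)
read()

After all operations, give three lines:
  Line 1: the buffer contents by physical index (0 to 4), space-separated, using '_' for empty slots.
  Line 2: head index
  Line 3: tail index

Answer: 54 11 _ 73 35
3
2

Derivation:
write(34): buf=[34 _ _ _ _], head=0, tail=1, size=1
write(79): buf=[34 79 _ _ _], head=0, tail=2, size=2
write(65): buf=[34 79 65 _ _], head=0, tail=3, size=3
write(73): buf=[34 79 65 73 _], head=0, tail=4, size=4
read(): buf=[_ 79 65 73 _], head=1, tail=4, size=3
write(35): buf=[_ 79 65 73 35], head=1, tail=0, size=4
write(54): buf=[54 79 65 73 35], head=1, tail=1, size=5
read(): buf=[54 _ 65 73 35], head=2, tail=1, size=4
write(11): buf=[54 11 65 73 35], head=2, tail=2, size=5
read(): buf=[54 11 _ 73 35], head=3, tail=2, size=4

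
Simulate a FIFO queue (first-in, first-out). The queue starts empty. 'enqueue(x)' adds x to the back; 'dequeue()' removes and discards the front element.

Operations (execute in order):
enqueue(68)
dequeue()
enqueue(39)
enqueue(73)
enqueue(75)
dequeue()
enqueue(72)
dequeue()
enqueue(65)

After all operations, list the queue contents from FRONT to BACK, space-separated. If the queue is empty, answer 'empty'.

Answer: 75 72 65

Derivation:
enqueue(68): [68]
dequeue(): []
enqueue(39): [39]
enqueue(73): [39, 73]
enqueue(75): [39, 73, 75]
dequeue(): [73, 75]
enqueue(72): [73, 75, 72]
dequeue(): [75, 72]
enqueue(65): [75, 72, 65]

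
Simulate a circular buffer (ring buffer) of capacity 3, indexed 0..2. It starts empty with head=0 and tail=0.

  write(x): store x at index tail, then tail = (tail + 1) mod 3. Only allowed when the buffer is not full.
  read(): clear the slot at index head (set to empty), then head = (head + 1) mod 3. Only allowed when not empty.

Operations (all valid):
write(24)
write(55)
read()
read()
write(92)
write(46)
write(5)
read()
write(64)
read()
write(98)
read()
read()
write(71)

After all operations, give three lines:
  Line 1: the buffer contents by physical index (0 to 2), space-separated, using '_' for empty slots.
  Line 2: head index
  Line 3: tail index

Answer: 98 71 _
0
2

Derivation:
write(24): buf=[24 _ _], head=0, tail=1, size=1
write(55): buf=[24 55 _], head=0, tail=2, size=2
read(): buf=[_ 55 _], head=1, tail=2, size=1
read(): buf=[_ _ _], head=2, tail=2, size=0
write(92): buf=[_ _ 92], head=2, tail=0, size=1
write(46): buf=[46 _ 92], head=2, tail=1, size=2
write(5): buf=[46 5 92], head=2, tail=2, size=3
read(): buf=[46 5 _], head=0, tail=2, size=2
write(64): buf=[46 5 64], head=0, tail=0, size=3
read(): buf=[_ 5 64], head=1, tail=0, size=2
write(98): buf=[98 5 64], head=1, tail=1, size=3
read(): buf=[98 _ 64], head=2, tail=1, size=2
read(): buf=[98 _ _], head=0, tail=1, size=1
write(71): buf=[98 71 _], head=0, tail=2, size=2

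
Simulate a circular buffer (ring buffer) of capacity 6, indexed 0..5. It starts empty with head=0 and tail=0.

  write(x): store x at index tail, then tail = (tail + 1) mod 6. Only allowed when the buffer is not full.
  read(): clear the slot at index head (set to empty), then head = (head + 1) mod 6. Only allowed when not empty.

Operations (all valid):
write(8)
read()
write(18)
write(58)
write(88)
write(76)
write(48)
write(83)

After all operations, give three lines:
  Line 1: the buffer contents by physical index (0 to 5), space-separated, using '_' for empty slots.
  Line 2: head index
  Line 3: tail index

write(8): buf=[8 _ _ _ _ _], head=0, tail=1, size=1
read(): buf=[_ _ _ _ _ _], head=1, tail=1, size=0
write(18): buf=[_ 18 _ _ _ _], head=1, tail=2, size=1
write(58): buf=[_ 18 58 _ _ _], head=1, tail=3, size=2
write(88): buf=[_ 18 58 88 _ _], head=1, tail=4, size=3
write(76): buf=[_ 18 58 88 76 _], head=1, tail=5, size=4
write(48): buf=[_ 18 58 88 76 48], head=1, tail=0, size=5
write(83): buf=[83 18 58 88 76 48], head=1, tail=1, size=6

Answer: 83 18 58 88 76 48
1
1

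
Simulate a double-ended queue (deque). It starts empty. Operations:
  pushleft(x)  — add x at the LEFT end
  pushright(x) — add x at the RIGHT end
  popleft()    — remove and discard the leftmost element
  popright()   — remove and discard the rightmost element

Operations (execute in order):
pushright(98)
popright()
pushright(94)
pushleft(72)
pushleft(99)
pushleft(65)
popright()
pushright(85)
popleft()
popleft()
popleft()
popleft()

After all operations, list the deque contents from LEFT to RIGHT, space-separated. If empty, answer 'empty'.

pushright(98): [98]
popright(): []
pushright(94): [94]
pushleft(72): [72, 94]
pushleft(99): [99, 72, 94]
pushleft(65): [65, 99, 72, 94]
popright(): [65, 99, 72]
pushright(85): [65, 99, 72, 85]
popleft(): [99, 72, 85]
popleft(): [72, 85]
popleft(): [85]
popleft(): []

Answer: empty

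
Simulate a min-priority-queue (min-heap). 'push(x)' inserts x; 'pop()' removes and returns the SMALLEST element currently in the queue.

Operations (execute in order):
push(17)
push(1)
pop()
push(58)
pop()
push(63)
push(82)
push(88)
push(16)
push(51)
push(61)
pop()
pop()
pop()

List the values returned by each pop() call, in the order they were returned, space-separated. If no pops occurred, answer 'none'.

push(17): heap contents = [17]
push(1): heap contents = [1, 17]
pop() → 1: heap contents = [17]
push(58): heap contents = [17, 58]
pop() → 17: heap contents = [58]
push(63): heap contents = [58, 63]
push(82): heap contents = [58, 63, 82]
push(88): heap contents = [58, 63, 82, 88]
push(16): heap contents = [16, 58, 63, 82, 88]
push(51): heap contents = [16, 51, 58, 63, 82, 88]
push(61): heap contents = [16, 51, 58, 61, 63, 82, 88]
pop() → 16: heap contents = [51, 58, 61, 63, 82, 88]
pop() → 51: heap contents = [58, 61, 63, 82, 88]
pop() → 58: heap contents = [61, 63, 82, 88]

Answer: 1 17 16 51 58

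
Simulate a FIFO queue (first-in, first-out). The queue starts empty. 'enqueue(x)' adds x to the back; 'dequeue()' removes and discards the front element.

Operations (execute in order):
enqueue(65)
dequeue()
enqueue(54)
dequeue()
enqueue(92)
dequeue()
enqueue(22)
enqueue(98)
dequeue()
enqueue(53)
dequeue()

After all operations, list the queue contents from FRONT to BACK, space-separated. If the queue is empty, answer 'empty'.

enqueue(65): [65]
dequeue(): []
enqueue(54): [54]
dequeue(): []
enqueue(92): [92]
dequeue(): []
enqueue(22): [22]
enqueue(98): [22, 98]
dequeue(): [98]
enqueue(53): [98, 53]
dequeue(): [53]

Answer: 53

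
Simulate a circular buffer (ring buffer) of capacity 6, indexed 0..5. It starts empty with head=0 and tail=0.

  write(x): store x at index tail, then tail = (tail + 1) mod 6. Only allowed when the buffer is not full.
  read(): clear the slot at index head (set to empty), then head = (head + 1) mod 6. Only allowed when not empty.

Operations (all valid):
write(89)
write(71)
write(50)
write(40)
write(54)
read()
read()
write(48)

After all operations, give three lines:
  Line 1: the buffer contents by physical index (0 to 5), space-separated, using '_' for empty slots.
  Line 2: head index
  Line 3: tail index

Answer: _ _ 50 40 54 48
2
0

Derivation:
write(89): buf=[89 _ _ _ _ _], head=0, tail=1, size=1
write(71): buf=[89 71 _ _ _ _], head=0, tail=2, size=2
write(50): buf=[89 71 50 _ _ _], head=0, tail=3, size=3
write(40): buf=[89 71 50 40 _ _], head=0, tail=4, size=4
write(54): buf=[89 71 50 40 54 _], head=0, tail=5, size=5
read(): buf=[_ 71 50 40 54 _], head=1, tail=5, size=4
read(): buf=[_ _ 50 40 54 _], head=2, tail=5, size=3
write(48): buf=[_ _ 50 40 54 48], head=2, tail=0, size=4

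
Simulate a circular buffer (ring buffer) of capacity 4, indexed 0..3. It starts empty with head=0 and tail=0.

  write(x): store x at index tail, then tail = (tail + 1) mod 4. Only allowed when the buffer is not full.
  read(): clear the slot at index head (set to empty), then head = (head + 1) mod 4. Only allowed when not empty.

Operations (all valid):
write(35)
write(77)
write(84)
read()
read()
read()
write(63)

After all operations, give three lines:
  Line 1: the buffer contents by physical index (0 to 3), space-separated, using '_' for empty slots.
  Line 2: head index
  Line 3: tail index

Answer: _ _ _ 63
3
0

Derivation:
write(35): buf=[35 _ _ _], head=0, tail=1, size=1
write(77): buf=[35 77 _ _], head=0, tail=2, size=2
write(84): buf=[35 77 84 _], head=0, tail=3, size=3
read(): buf=[_ 77 84 _], head=1, tail=3, size=2
read(): buf=[_ _ 84 _], head=2, tail=3, size=1
read(): buf=[_ _ _ _], head=3, tail=3, size=0
write(63): buf=[_ _ _ 63], head=3, tail=0, size=1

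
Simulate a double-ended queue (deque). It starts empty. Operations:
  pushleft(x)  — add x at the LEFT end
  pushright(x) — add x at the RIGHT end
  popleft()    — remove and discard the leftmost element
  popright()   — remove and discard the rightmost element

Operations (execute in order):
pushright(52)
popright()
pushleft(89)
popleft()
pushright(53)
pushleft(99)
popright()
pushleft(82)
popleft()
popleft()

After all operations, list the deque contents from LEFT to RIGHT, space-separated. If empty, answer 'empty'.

Answer: empty

Derivation:
pushright(52): [52]
popright(): []
pushleft(89): [89]
popleft(): []
pushright(53): [53]
pushleft(99): [99, 53]
popright(): [99]
pushleft(82): [82, 99]
popleft(): [99]
popleft(): []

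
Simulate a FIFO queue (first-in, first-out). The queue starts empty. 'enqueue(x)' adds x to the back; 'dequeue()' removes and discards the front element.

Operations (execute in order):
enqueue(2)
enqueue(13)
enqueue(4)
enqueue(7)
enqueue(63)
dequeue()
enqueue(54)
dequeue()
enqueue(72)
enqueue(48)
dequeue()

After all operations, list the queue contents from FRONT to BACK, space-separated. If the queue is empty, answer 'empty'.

Answer: 7 63 54 72 48

Derivation:
enqueue(2): [2]
enqueue(13): [2, 13]
enqueue(4): [2, 13, 4]
enqueue(7): [2, 13, 4, 7]
enqueue(63): [2, 13, 4, 7, 63]
dequeue(): [13, 4, 7, 63]
enqueue(54): [13, 4, 7, 63, 54]
dequeue(): [4, 7, 63, 54]
enqueue(72): [4, 7, 63, 54, 72]
enqueue(48): [4, 7, 63, 54, 72, 48]
dequeue(): [7, 63, 54, 72, 48]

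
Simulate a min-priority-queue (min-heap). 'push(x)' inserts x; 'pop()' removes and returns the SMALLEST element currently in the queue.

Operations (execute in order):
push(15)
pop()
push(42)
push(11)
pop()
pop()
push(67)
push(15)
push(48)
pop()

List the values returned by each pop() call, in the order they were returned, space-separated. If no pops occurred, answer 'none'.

Answer: 15 11 42 15

Derivation:
push(15): heap contents = [15]
pop() → 15: heap contents = []
push(42): heap contents = [42]
push(11): heap contents = [11, 42]
pop() → 11: heap contents = [42]
pop() → 42: heap contents = []
push(67): heap contents = [67]
push(15): heap contents = [15, 67]
push(48): heap contents = [15, 48, 67]
pop() → 15: heap contents = [48, 67]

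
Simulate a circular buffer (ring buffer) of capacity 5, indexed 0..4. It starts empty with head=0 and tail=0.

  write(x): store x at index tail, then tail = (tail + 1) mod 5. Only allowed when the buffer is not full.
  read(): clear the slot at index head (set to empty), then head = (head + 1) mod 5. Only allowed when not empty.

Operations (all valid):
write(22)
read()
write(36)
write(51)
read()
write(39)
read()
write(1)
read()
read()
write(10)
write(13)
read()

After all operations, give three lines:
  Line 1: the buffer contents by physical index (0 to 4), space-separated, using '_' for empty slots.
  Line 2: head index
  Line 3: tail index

write(22): buf=[22 _ _ _ _], head=0, tail=1, size=1
read(): buf=[_ _ _ _ _], head=1, tail=1, size=0
write(36): buf=[_ 36 _ _ _], head=1, tail=2, size=1
write(51): buf=[_ 36 51 _ _], head=1, tail=3, size=2
read(): buf=[_ _ 51 _ _], head=2, tail=3, size=1
write(39): buf=[_ _ 51 39 _], head=2, tail=4, size=2
read(): buf=[_ _ _ 39 _], head=3, tail=4, size=1
write(1): buf=[_ _ _ 39 1], head=3, tail=0, size=2
read(): buf=[_ _ _ _ 1], head=4, tail=0, size=1
read(): buf=[_ _ _ _ _], head=0, tail=0, size=0
write(10): buf=[10 _ _ _ _], head=0, tail=1, size=1
write(13): buf=[10 13 _ _ _], head=0, tail=2, size=2
read(): buf=[_ 13 _ _ _], head=1, tail=2, size=1

Answer: _ 13 _ _ _
1
2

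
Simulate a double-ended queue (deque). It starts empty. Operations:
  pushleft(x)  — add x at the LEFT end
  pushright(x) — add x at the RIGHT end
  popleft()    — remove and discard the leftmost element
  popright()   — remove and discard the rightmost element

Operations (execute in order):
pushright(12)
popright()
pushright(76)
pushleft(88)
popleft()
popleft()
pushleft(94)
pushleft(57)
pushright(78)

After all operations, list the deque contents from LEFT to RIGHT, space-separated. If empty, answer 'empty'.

pushright(12): [12]
popright(): []
pushright(76): [76]
pushleft(88): [88, 76]
popleft(): [76]
popleft(): []
pushleft(94): [94]
pushleft(57): [57, 94]
pushright(78): [57, 94, 78]

Answer: 57 94 78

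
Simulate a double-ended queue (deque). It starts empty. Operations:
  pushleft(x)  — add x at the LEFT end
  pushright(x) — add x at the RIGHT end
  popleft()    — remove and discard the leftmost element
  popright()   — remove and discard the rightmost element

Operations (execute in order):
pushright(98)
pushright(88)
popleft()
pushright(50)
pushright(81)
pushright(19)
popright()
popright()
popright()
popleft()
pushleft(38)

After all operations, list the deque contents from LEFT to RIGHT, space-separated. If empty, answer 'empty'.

Answer: 38

Derivation:
pushright(98): [98]
pushright(88): [98, 88]
popleft(): [88]
pushright(50): [88, 50]
pushright(81): [88, 50, 81]
pushright(19): [88, 50, 81, 19]
popright(): [88, 50, 81]
popright(): [88, 50]
popright(): [88]
popleft(): []
pushleft(38): [38]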